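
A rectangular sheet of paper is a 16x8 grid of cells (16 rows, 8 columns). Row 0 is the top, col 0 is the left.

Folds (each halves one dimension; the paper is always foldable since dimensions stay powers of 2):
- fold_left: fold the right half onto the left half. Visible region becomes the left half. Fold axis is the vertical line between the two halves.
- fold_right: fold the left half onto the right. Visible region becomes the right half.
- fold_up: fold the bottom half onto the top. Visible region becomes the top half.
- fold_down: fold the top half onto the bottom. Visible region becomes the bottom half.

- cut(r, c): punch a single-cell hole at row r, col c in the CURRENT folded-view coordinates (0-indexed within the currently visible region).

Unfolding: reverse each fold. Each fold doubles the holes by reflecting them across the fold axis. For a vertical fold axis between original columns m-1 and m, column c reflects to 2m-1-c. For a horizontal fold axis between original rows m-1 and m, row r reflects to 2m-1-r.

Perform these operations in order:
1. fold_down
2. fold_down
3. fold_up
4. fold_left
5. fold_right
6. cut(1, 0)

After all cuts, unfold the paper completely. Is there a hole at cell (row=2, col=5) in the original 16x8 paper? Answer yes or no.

Answer: yes

Derivation:
Op 1 fold_down: fold axis h@8; visible region now rows[8,16) x cols[0,8) = 8x8
Op 2 fold_down: fold axis h@12; visible region now rows[12,16) x cols[0,8) = 4x8
Op 3 fold_up: fold axis h@14; visible region now rows[12,14) x cols[0,8) = 2x8
Op 4 fold_left: fold axis v@4; visible region now rows[12,14) x cols[0,4) = 2x4
Op 5 fold_right: fold axis v@2; visible region now rows[12,14) x cols[2,4) = 2x2
Op 6 cut(1, 0): punch at orig (13,2); cuts so far [(13, 2)]; region rows[12,14) x cols[2,4) = 2x2
Unfold 1 (reflect across v@2): 2 holes -> [(13, 1), (13, 2)]
Unfold 2 (reflect across v@4): 4 holes -> [(13, 1), (13, 2), (13, 5), (13, 6)]
Unfold 3 (reflect across h@14): 8 holes -> [(13, 1), (13, 2), (13, 5), (13, 6), (14, 1), (14, 2), (14, 5), (14, 6)]
Unfold 4 (reflect across h@12): 16 holes -> [(9, 1), (9, 2), (9, 5), (9, 6), (10, 1), (10, 2), (10, 5), (10, 6), (13, 1), (13, 2), (13, 5), (13, 6), (14, 1), (14, 2), (14, 5), (14, 6)]
Unfold 5 (reflect across h@8): 32 holes -> [(1, 1), (1, 2), (1, 5), (1, 6), (2, 1), (2, 2), (2, 5), (2, 6), (5, 1), (5, 2), (5, 5), (5, 6), (6, 1), (6, 2), (6, 5), (6, 6), (9, 1), (9, 2), (9, 5), (9, 6), (10, 1), (10, 2), (10, 5), (10, 6), (13, 1), (13, 2), (13, 5), (13, 6), (14, 1), (14, 2), (14, 5), (14, 6)]
Holes: [(1, 1), (1, 2), (1, 5), (1, 6), (2, 1), (2, 2), (2, 5), (2, 6), (5, 1), (5, 2), (5, 5), (5, 6), (6, 1), (6, 2), (6, 5), (6, 6), (9, 1), (9, 2), (9, 5), (9, 6), (10, 1), (10, 2), (10, 5), (10, 6), (13, 1), (13, 2), (13, 5), (13, 6), (14, 1), (14, 2), (14, 5), (14, 6)]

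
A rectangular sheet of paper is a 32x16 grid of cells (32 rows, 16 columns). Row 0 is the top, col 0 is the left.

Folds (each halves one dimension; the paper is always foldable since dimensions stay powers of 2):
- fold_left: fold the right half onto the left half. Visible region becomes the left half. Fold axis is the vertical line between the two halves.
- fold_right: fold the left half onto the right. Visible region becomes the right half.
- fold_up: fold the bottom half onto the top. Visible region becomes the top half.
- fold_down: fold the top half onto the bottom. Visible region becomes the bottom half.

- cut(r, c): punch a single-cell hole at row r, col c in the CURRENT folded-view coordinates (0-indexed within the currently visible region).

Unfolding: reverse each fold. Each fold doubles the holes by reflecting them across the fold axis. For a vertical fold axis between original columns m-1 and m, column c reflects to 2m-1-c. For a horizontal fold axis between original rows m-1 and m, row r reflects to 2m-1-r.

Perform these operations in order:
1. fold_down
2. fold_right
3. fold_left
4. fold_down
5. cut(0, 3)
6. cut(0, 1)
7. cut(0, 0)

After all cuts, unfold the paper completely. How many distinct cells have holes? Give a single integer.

Answer: 48

Derivation:
Op 1 fold_down: fold axis h@16; visible region now rows[16,32) x cols[0,16) = 16x16
Op 2 fold_right: fold axis v@8; visible region now rows[16,32) x cols[8,16) = 16x8
Op 3 fold_left: fold axis v@12; visible region now rows[16,32) x cols[8,12) = 16x4
Op 4 fold_down: fold axis h@24; visible region now rows[24,32) x cols[8,12) = 8x4
Op 5 cut(0, 3): punch at orig (24,11); cuts so far [(24, 11)]; region rows[24,32) x cols[8,12) = 8x4
Op 6 cut(0, 1): punch at orig (24,9); cuts so far [(24, 9), (24, 11)]; region rows[24,32) x cols[8,12) = 8x4
Op 7 cut(0, 0): punch at orig (24,8); cuts so far [(24, 8), (24, 9), (24, 11)]; region rows[24,32) x cols[8,12) = 8x4
Unfold 1 (reflect across h@24): 6 holes -> [(23, 8), (23, 9), (23, 11), (24, 8), (24, 9), (24, 11)]
Unfold 2 (reflect across v@12): 12 holes -> [(23, 8), (23, 9), (23, 11), (23, 12), (23, 14), (23, 15), (24, 8), (24, 9), (24, 11), (24, 12), (24, 14), (24, 15)]
Unfold 3 (reflect across v@8): 24 holes -> [(23, 0), (23, 1), (23, 3), (23, 4), (23, 6), (23, 7), (23, 8), (23, 9), (23, 11), (23, 12), (23, 14), (23, 15), (24, 0), (24, 1), (24, 3), (24, 4), (24, 6), (24, 7), (24, 8), (24, 9), (24, 11), (24, 12), (24, 14), (24, 15)]
Unfold 4 (reflect across h@16): 48 holes -> [(7, 0), (7, 1), (7, 3), (7, 4), (7, 6), (7, 7), (7, 8), (7, 9), (7, 11), (7, 12), (7, 14), (7, 15), (8, 0), (8, 1), (8, 3), (8, 4), (8, 6), (8, 7), (8, 8), (8, 9), (8, 11), (8, 12), (8, 14), (8, 15), (23, 0), (23, 1), (23, 3), (23, 4), (23, 6), (23, 7), (23, 8), (23, 9), (23, 11), (23, 12), (23, 14), (23, 15), (24, 0), (24, 1), (24, 3), (24, 4), (24, 6), (24, 7), (24, 8), (24, 9), (24, 11), (24, 12), (24, 14), (24, 15)]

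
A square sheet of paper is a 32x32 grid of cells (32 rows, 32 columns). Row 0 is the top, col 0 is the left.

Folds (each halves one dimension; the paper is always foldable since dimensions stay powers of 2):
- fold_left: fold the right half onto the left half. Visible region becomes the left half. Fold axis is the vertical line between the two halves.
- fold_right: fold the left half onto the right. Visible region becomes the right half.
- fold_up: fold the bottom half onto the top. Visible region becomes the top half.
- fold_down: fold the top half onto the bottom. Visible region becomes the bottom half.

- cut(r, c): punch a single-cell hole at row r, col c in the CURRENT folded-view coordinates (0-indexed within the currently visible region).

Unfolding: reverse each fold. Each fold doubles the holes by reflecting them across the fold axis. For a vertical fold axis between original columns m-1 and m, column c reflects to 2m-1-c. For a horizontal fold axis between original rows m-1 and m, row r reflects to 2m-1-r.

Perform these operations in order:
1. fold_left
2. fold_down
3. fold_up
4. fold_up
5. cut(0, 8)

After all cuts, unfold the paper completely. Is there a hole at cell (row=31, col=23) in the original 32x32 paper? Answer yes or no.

Answer: yes

Derivation:
Op 1 fold_left: fold axis v@16; visible region now rows[0,32) x cols[0,16) = 32x16
Op 2 fold_down: fold axis h@16; visible region now rows[16,32) x cols[0,16) = 16x16
Op 3 fold_up: fold axis h@24; visible region now rows[16,24) x cols[0,16) = 8x16
Op 4 fold_up: fold axis h@20; visible region now rows[16,20) x cols[0,16) = 4x16
Op 5 cut(0, 8): punch at orig (16,8); cuts so far [(16, 8)]; region rows[16,20) x cols[0,16) = 4x16
Unfold 1 (reflect across h@20): 2 holes -> [(16, 8), (23, 8)]
Unfold 2 (reflect across h@24): 4 holes -> [(16, 8), (23, 8), (24, 8), (31, 8)]
Unfold 3 (reflect across h@16): 8 holes -> [(0, 8), (7, 8), (8, 8), (15, 8), (16, 8), (23, 8), (24, 8), (31, 8)]
Unfold 4 (reflect across v@16): 16 holes -> [(0, 8), (0, 23), (7, 8), (7, 23), (8, 8), (8, 23), (15, 8), (15, 23), (16, 8), (16, 23), (23, 8), (23, 23), (24, 8), (24, 23), (31, 8), (31, 23)]
Holes: [(0, 8), (0, 23), (7, 8), (7, 23), (8, 8), (8, 23), (15, 8), (15, 23), (16, 8), (16, 23), (23, 8), (23, 23), (24, 8), (24, 23), (31, 8), (31, 23)]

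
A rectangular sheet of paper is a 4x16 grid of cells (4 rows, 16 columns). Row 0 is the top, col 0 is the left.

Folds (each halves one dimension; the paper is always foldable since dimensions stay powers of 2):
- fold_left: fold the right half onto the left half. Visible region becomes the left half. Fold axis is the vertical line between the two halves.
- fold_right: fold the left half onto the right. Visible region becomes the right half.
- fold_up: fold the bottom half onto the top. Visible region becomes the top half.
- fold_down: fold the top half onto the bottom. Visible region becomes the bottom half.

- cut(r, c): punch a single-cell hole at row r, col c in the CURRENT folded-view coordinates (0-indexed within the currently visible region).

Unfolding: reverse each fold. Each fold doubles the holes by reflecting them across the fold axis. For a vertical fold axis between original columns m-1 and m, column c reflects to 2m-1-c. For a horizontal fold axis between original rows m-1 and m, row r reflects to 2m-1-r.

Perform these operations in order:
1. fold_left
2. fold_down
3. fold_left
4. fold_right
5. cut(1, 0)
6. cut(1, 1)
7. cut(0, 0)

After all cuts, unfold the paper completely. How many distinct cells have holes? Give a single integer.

Answer: 48

Derivation:
Op 1 fold_left: fold axis v@8; visible region now rows[0,4) x cols[0,8) = 4x8
Op 2 fold_down: fold axis h@2; visible region now rows[2,4) x cols[0,8) = 2x8
Op 3 fold_left: fold axis v@4; visible region now rows[2,4) x cols[0,4) = 2x4
Op 4 fold_right: fold axis v@2; visible region now rows[2,4) x cols[2,4) = 2x2
Op 5 cut(1, 0): punch at orig (3,2); cuts so far [(3, 2)]; region rows[2,4) x cols[2,4) = 2x2
Op 6 cut(1, 1): punch at orig (3,3); cuts so far [(3, 2), (3, 3)]; region rows[2,4) x cols[2,4) = 2x2
Op 7 cut(0, 0): punch at orig (2,2); cuts so far [(2, 2), (3, 2), (3, 3)]; region rows[2,4) x cols[2,4) = 2x2
Unfold 1 (reflect across v@2): 6 holes -> [(2, 1), (2, 2), (3, 0), (3, 1), (3, 2), (3, 3)]
Unfold 2 (reflect across v@4): 12 holes -> [(2, 1), (2, 2), (2, 5), (2, 6), (3, 0), (3, 1), (3, 2), (3, 3), (3, 4), (3, 5), (3, 6), (3, 7)]
Unfold 3 (reflect across h@2): 24 holes -> [(0, 0), (0, 1), (0, 2), (0, 3), (0, 4), (0, 5), (0, 6), (0, 7), (1, 1), (1, 2), (1, 5), (1, 6), (2, 1), (2, 2), (2, 5), (2, 6), (3, 0), (3, 1), (3, 2), (3, 3), (3, 4), (3, 5), (3, 6), (3, 7)]
Unfold 4 (reflect across v@8): 48 holes -> [(0, 0), (0, 1), (0, 2), (0, 3), (0, 4), (0, 5), (0, 6), (0, 7), (0, 8), (0, 9), (0, 10), (0, 11), (0, 12), (0, 13), (0, 14), (0, 15), (1, 1), (1, 2), (1, 5), (1, 6), (1, 9), (1, 10), (1, 13), (1, 14), (2, 1), (2, 2), (2, 5), (2, 6), (2, 9), (2, 10), (2, 13), (2, 14), (3, 0), (3, 1), (3, 2), (3, 3), (3, 4), (3, 5), (3, 6), (3, 7), (3, 8), (3, 9), (3, 10), (3, 11), (3, 12), (3, 13), (3, 14), (3, 15)]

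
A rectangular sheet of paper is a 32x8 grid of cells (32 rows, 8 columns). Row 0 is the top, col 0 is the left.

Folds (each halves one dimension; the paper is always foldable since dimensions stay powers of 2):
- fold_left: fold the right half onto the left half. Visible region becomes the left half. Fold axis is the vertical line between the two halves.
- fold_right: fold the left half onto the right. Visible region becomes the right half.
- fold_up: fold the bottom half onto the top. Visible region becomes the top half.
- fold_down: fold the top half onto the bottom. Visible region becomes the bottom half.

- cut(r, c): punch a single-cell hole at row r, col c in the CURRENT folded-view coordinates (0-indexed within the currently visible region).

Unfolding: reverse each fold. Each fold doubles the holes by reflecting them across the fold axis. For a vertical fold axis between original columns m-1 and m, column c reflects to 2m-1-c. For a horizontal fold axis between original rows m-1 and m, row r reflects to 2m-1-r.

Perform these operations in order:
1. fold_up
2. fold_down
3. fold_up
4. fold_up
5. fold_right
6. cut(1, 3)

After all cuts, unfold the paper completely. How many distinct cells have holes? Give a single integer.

Answer: 32

Derivation:
Op 1 fold_up: fold axis h@16; visible region now rows[0,16) x cols[0,8) = 16x8
Op 2 fold_down: fold axis h@8; visible region now rows[8,16) x cols[0,8) = 8x8
Op 3 fold_up: fold axis h@12; visible region now rows[8,12) x cols[0,8) = 4x8
Op 4 fold_up: fold axis h@10; visible region now rows[8,10) x cols[0,8) = 2x8
Op 5 fold_right: fold axis v@4; visible region now rows[8,10) x cols[4,8) = 2x4
Op 6 cut(1, 3): punch at orig (9,7); cuts so far [(9, 7)]; region rows[8,10) x cols[4,8) = 2x4
Unfold 1 (reflect across v@4): 2 holes -> [(9, 0), (9, 7)]
Unfold 2 (reflect across h@10): 4 holes -> [(9, 0), (9, 7), (10, 0), (10, 7)]
Unfold 3 (reflect across h@12): 8 holes -> [(9, 0), (9, 7), (10, 0), (10, 7), (13, 0), (13, 7), (14, 0), (14, 7)]
Unfold 4 (reflect across h@8): 16 holes -> [(1, 0), (1, 7), (2, 0), (2, 7), (5, 0), (5, 7), (6, 0), (6, 7), (9, 0), (9, 7), (10, 0), (10, 7), (13, 0), (13, 7), (14, 0), (14, 7)]
Unfold 5 (reflect across h@16): 32 holes -> [(1, 0), (1, 7), (2, 0), (2, 7), (5, 0), (5, 7), (6, 0), (6, 7), (9, 0), (9, 7), (10, 0), (10, 7), (13, 0), (13, 7), (14, 0), (14, 7), (17, 0), (17, 7), (18, 0), (18, 7), (21, 0), (21, 7), (22, 0), (22, 7), (25, 0), (25, 7), (26, 0), (26, 7), (29, 0), (29, 7), (30, 0), (30, 7)]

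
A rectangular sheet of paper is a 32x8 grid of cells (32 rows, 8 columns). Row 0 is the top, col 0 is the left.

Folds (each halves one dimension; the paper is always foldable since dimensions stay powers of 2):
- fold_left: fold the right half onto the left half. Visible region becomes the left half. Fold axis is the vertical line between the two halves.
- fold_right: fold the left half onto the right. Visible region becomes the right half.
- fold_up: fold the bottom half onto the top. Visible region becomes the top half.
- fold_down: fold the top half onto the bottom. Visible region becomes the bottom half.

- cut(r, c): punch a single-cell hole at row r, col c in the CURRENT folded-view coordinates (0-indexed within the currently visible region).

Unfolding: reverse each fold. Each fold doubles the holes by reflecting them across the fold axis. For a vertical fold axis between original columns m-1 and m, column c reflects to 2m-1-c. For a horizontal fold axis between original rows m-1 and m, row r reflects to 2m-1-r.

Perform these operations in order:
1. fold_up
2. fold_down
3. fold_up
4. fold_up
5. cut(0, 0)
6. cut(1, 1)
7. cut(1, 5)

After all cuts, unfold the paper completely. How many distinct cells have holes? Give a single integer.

Op 1 fold_up: fold axis h@16; visible region now rows[0,16) x cols[0,8) = 16x8
Op 2 fold_down: fold axis h@8; visible region now rows[8,16) x cols[0,8) = 8x8
Op 3 fold_up: fold axis h@12; visible region now rows[8,12) x cols[0,8) = 4x8
Op 4 fold_up: fold axis h@10; visible region now rows[8,10) x cols[0,8) = 2x8
Op 5 cut(0, 0): punch at orig (8,0); cuts so far [(8, 0)]; region rows[8,10) x cols[0,8) = 2x8
Op 6 cut(1, 1): punch at orig (9,1); cuts so far [(8, 0), (9, 1)]; region rows[8,10) x cols[0,8) = 2x8
Op 7 cut(1, 5): punch at orig (9,5); cuts so far [(8, 0), (9, 1), (9, 5)]; region rows[8,10) x cols[0,8) = 2x8
Unfold 1 (reflect across h@10): 6 holes -> [(8, 0), (9, 1), (9, 5), (10, 1), (10, 5), (11, 0)]
Unfold 2 (reflect across h@12): 12 holes -> [(8, 0), (9, 1), (9, 5), (10, 1), (10, 5), (11, 0), (12, 0), (13, 1), (13, 5), (14, 1), (14, 5), (15, 0)]
Unfold 3 (reflect across h@8): 24 holes -> [(0, 0), (1, 1), (1, 5), (2, 1), (2, 5), (3, 0), (4, 0), (5, 1), (5, 5), (6, 1), (6, 5), (7, 0), (8, 0), (9, 1), (9, 5), (10, 1), (10, 5), (11, 0), (12, 0), (13, 1), (13, 5), (14, 1), (14, 5), (15, 0)]
Unfold 4 (reflect across h@16): 48 holes -> [(0, 0), (1, 1), (1, 5), (2, 1), (2, 5), (3, 0), (4, 0), (5, 1), (5, 5), (6, 1), (6, 5), (7, 0), (8, 0), (9, 1), (9, 5), (10, 1), (10, 5), (11, 0), (12, 0), (13, 1), (13, 5), (14, 1), (14, 5), (15, 0), (16, 0), (17, 1), (17, 5), (18, 1), (18, 5), (19, 0), (20, 0), (21, 1), (21, 5), (22, 1), (22, 5), (23, 0), (24, 0), (25, 1), (25, 5), (26, 1), (26, 5), (27, 0), (28, 0), (29, 1), (29, 5), (30, 1), (30, 5), (31, 0)]

Answer: 48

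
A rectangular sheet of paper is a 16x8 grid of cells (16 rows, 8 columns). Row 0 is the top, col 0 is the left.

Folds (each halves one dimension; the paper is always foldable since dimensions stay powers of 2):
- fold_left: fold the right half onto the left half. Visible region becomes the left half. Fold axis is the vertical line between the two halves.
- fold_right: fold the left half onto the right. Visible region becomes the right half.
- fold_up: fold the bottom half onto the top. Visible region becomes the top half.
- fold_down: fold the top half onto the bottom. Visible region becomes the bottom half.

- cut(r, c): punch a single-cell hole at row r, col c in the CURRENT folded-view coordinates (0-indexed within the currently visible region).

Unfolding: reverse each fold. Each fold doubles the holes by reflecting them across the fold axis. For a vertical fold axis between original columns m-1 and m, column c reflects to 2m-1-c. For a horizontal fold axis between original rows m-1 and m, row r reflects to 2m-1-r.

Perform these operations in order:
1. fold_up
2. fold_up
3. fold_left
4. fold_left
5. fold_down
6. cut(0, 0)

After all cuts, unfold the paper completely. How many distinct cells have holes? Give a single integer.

Answer: 32

Derivation:
Op 1 fold_up: fold axis h@8; visible region now rows[0,8) x cols[0,8) = 8x8
Op 2 fold_up: fold axis h@4; visible region now rows[0,4) x cols[0,8) = 4x8
Op 3 fold_left: fold axis v@4; visible region now rows[0,4) x cols[0,4) = 4x4
Op 4 fold_left: fold axis v@2; visible region now rows[0,4) x cols[0,2) = 4x2
Op 5 fold_down: fold axis h@2; visible region now rows[2,4) x cols[0,2) = 2x2
Op 6 cut(0, 0): punch at orig (2,0); cuts so far [(2, 0)]; region rows[2,4) x cols[0,2) = 2x2
Unfold 1 (reflect across h@2): 2 holes -> [(1, 0), (2, 0)]
Unfold 2 (reflect across v@2): 4 holes -> [(1, 0), (1, 3), (2, 0), (2, 3)]
Unfold 3 (reflect across v@4): 8 holes -> [(1, 0), (1, 3), (1, 4), (1, 7), (2, 0), (2, 3), (2, 4), (2, 7)]
Unfold 4 (reflect across h@4): 16 holes -> [(1, 0), (1, 3), (1, 4), (1, 7), (2, 0), (2, 3), (2, 4), (2, 7), (5, 0), (5, 3), (5, 4), (5, 7), (6, 0), (6, 3), (6, 4), (6, 7)]
Unfold 5 (reflect across h@8): 32 holes -> [(1, 0), (1, 3), (1, 4), (1, 7), (2, 0), (2, 3), (2, 4), (2, 7), (5, 0), (5, 3), (5, 4), (5, 7), (6, 0), (6, 3), (6, 4), (6, 7), (9, 0), (9, 3), (9, 4), (9, 7), (10, 0), (10, 3), (10, 4), (10, 7), (13, 0), (13, 3), (13, 4), (13, 7), (14, 0), (14, 3), (14, 4), (14, 7)]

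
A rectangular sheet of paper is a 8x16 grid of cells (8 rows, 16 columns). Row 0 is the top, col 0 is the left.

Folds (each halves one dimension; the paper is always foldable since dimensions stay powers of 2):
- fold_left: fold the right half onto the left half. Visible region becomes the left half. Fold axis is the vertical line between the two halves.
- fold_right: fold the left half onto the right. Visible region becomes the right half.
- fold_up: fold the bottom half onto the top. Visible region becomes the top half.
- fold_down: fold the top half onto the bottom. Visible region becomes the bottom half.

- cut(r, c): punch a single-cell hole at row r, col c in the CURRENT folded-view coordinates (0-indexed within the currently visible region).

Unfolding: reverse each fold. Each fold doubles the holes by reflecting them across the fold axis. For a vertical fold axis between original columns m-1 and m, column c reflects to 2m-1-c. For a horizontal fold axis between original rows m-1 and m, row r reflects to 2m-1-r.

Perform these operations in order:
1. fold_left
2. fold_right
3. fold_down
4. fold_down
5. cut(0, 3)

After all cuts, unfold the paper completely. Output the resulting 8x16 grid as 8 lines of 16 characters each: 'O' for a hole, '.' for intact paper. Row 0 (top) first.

Op 1 fold_left: fold axis v@8; visible region now rows[0,8) x cols[0,8) = 8x8
Op 2 fold_right: fold axis v@4; visible region now rows[0,8) x cols[4,8) = 8x4
Op 3 fold_down: fold axis h@4; visible region now rows[4,8) x cols[4,8) = 4x4
Op 4 fold_down: fold axis h@6; visible region now rows[6,8) x cols[4,8) = 2x4
Op 5 cut(0, 3): punch at orig (6,7); cuts so far [(6, 7)]; region rows[6,8) x cols[4,8) = 2x4
Unfold 1 (reflect across h@6): 2 holes -> [(5, 7), (6, 7)]
Unfold 2 (reflect across h@4): 4 holes -> [(1, 7), (2, 7), (5, 7), (6, 7)]
Unfold 3 (reflect across v@4): 8 holes -> [(1, 0), (1, 7), (2, 0), (2, 7), (5, 0), (5, 7), (6, 0), (6, 7)]
Unfold 4 (reflect across v@8): 16 holes -> [(1, 0), (1, 7), (1, 8), (1, 15), (2, 0), (2, 7), (2, 8), (2, 15), (5, 0), (5, 7), (5, 8), (5, 15), (6, 0), (6, 7), (6, 8), (6, 15)]

Answer: ................
O......OO......O
O......OO......O
................
................
O......OO......O
O......OO......O
................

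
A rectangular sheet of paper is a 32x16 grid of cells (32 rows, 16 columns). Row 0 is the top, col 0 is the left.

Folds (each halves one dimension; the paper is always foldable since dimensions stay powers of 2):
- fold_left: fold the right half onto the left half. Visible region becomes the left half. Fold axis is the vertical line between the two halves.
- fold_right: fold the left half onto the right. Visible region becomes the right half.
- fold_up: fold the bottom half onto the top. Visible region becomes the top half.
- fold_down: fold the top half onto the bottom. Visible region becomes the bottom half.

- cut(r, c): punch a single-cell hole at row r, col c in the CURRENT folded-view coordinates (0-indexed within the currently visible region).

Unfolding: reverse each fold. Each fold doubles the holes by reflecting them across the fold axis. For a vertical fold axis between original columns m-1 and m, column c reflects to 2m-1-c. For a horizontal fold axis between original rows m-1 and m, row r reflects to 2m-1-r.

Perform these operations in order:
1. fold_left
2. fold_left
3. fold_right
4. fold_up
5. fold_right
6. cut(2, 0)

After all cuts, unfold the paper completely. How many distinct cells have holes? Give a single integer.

Op 1 fold_left: fold axis v@8; visible region now rows[0,32) x cols[0,8) = 32x8
Op 2 fold_left: fold axis v@4; visible region now rows[0,32) x cols[0,4) = 32x4
Op 3 fold_right: fold axis v@2; visible region now rows[0,32) x cols[2,4) = 32x2
Op 4 fold_up: fold axis h@16; visible region now rows[0,16) x cols[2,4) = 16x2
Op 5 fold_right: fold axis v@3; visible region now rows[0,16) x cols[3,4) = 16x1
Op 6 cut(2, 0): punch at orig (2,3); cuts so far [(2, 3)]; region rows[0,16) x cols[3,4) = 16x1
Unfold 1 (reflect across v@3): 2 holes -> [(2, 2), (2, 3)]
Unfold 2 (reflect across h@16): 4 holes -> [(2, 2), (2, 3), (29, 2), (29, 3)]
Unfold 3 (reflect across v@2): 8 holes -> [(2, 0), (2, 1), (2, 2), (2, 3), (29, 0), (29, 1), (29, 2), (29, 3)]
Unfold 4 (reflect across v@4): 16 holes -> [(2, 0), (2, 1), (2, 2), (2, 3), (2, 4), (2, 5), (2, 6), (2, 7), (29, 0), (29, 1), (29, 2), (29, 3), (29, 4), (29, 5), (29, 6), (29, 7)]
Unfold 5 (reflect across v@8): 32 holes -> [(2, 0), (2, 1), (2, 2), (2, 3), (2, 4), (2, 5), (2, 6), (2, 7), (2, 8), (2, 9), (2, 10), (2, 11), (2, 12), (2, 13), (2, 14), (2, 15), (29, 0), (29, 1), (29, 2), (29, 3), (29, 4), (29, 5), (29, 6), (29, 7), (29, 8), (29, 9), (29, 10), (29, 11), (29, 12), (29, 13), (29, 14), (29, 15)]

Answer: 32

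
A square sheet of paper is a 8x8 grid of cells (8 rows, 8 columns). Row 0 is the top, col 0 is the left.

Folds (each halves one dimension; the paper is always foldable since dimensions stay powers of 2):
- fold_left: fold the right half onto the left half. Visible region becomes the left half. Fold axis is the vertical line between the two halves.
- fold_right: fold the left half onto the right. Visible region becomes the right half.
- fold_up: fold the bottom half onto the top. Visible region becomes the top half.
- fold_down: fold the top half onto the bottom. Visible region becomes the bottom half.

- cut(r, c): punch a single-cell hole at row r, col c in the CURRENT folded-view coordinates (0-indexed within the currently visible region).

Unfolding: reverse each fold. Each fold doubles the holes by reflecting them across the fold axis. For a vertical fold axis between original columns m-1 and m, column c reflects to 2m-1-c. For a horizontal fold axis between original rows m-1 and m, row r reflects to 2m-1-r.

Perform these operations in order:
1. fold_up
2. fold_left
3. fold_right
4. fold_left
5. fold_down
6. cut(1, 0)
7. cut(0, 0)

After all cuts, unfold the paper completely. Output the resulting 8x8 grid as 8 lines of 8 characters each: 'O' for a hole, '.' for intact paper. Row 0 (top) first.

Answer: OOOOOOOO
OOOOOOOO
OOOOOOOO
OOOOOOOO
OOOOOOOO
OOOOOOOO
OOOOOOOO
OOOOOOOO

Derivation:
Op 1 fold_up: fold axis h@4; visible region now rows[0,4) x cols[0,8) = 4x8
Op 2 fold_left: fold axis v@4; visible region now rows[0,4) x cols[0,4) = 4x4
Op 3 fold_right: fold axis v@2; visible region now rows[0,4) x cols[2,4) = 4x2
Op 4 fold_left: fold axis v@3; visible region now rows[0,4) x cols[2,3) = 4x1
Op 5 fold_down: fold axis h@2; visible region now rows[2,4) x cols[2,3) = 2x1
Op 6 cut(1, 0): punch at orig (3,2); cuts so far [(3, 2)]; region rows[2,4) x cols[2,3) = 2x1
Op 7 cut(0, 0): punch at orig (2,2); cuts so far [(2, 2), (3, 2)]; region rows[2,4) x cols[2,3) = 2x1
Unfold 1 (reflect across h@2): 4 holes -> [(0, 2), (1, 2), (2, 2), (3, 2)]
Unfold 2 (reflect across v@3): 8 holes -> [(0, 2), (0, 3), (1, 2), (1, 3), (2, 2), (2, 3), (3, 2), (3, 3)]
Unfold 3 (reflect across v@2): 16 holes -> [(0, 0), (0, 1), (0, 2), (0, 3), (1, 0), (1, 1), (1, 2), (1, 3), (2, 0), (2, 1), (2, 2), (2, 3), (3, 0), (3, 1), (3, 2), (3, 3)]
Unfold 4 (reflect across v@4): 32 holes -> [(0, 0), (0, 1), (0, 2), (0, 3), (0, 4), (0, 5), (0, 6), (0, 7), (1, 0), (1, 1), (1, 2), (1, 3), (1, 4), (1, 5), (1, 6), (1, 7), (2, 0), (2, 1), (2, 2), (2, 3), (2, 4), (2, 5), (2, 6), (2, 7), (3, 0), (3, 1), (3, 2), (3, 3), (3, 4), (3, 5), (3, 6), (3, 7)]
Unfold 5 (reflect across h@4): 64 holes -> [(0, 0), (0, 1), (0, 2), (0, 3), (0, 4), (0, 5), (0, 6), (0, 7), (1, 0), (1, 1), (1, 2), (1, 3), (1, 4), (1, 5), (1, 6), (1, 7), (2, 0), (2, 1), (2, 2), (2, 3), (2, 4), (2, 5), (2, 6), (2, 7), (3, 0), (3, 1), (3, 2), (3, 3), (3, 4), (3, 5), (3, 6), (3, 7), (4, 0), (4, 1), (4, 2), (4, 3), (4, 4), (4, 5), (4, 6), (4, 7), (5, 0), (5, 1), (5, 2), (5, 3), (5, 4), (5, 5), (5, 6), (5, 7), (6, 0), (6, 1), (6, 2), (6, 3), (6, 4), (6, 5), (6, 6), (6, 7), (7, 0), (7, 1), (7, 2), (7, 3), (7, 4), (7, 5), (7, 6), (7, 7)]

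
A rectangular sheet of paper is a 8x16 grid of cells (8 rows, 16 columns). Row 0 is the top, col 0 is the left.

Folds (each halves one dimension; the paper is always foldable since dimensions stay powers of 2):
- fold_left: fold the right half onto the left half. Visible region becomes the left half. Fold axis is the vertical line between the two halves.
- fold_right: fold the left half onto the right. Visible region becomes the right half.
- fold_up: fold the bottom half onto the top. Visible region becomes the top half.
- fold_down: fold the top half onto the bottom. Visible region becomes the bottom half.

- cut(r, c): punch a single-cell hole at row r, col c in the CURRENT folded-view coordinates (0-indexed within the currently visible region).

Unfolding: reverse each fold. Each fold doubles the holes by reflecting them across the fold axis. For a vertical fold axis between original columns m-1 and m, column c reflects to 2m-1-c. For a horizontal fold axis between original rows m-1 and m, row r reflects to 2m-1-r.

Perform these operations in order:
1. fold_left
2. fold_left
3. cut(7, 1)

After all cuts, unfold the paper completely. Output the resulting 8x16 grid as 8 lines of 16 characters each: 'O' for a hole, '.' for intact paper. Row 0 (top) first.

Answer: ................
................
................
................
................
................
................
.O....O..O....O.

Derivation:
Op 1 fold_left: fold axis v@8; visible region now rows[0,8) x cols[0,8) = 8x8
Op 2 fold_left: fold axis v@4; visible region now rows[0,8) x cols[0,4) = 8x4
Op 3 cut(7, 1): punch at orig (7,1); cuts so far [(7, 1)]; region rows[0,8) x cols[0,4) = 8x4
Unfold 1 (reflect across v@4): 2 holes -> [(7, 1), (7, 6)]
Unfold 2 (reflect across v@8): 4 holes -> [(7, 1), (7, 6), (7, 9), (7, 14)]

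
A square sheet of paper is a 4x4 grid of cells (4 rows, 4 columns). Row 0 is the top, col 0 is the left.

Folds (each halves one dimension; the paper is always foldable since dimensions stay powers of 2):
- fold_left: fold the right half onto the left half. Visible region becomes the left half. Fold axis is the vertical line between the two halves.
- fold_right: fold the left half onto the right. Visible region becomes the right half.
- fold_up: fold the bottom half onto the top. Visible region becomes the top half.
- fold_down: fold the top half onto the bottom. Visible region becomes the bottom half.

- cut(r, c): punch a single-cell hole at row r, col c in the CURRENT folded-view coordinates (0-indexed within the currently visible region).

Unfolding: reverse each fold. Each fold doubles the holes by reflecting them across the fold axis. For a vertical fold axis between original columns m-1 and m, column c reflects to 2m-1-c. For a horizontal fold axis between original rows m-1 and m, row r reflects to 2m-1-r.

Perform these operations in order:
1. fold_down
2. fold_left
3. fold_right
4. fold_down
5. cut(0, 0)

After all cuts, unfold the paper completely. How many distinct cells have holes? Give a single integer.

Answer: 16

Derivation:
Op 1 fold_down: fold axis h@2; visible region now rows[2,4) x cols[0,4) = 2x4
Op 2 fold_left: fold axis v@2; visible region now rows[2,4) x cols[0,2) = 2x2
Op 3 fold_right: fold axis v@1; visible region now rows[2,4) x cols[1,2) = 2x1
Op 4 fold_down: fold axis h@3; visible region now rows[3,4) x cols[1,2) = 1x1
Op 5 cut(0, 0): punch at orig (3,1); cuts so far [(3, 1)]; region rows[3,4) x cols[1,2) = 1x1
Unfold 1 (reflect across h@3): 2 holes -> [(2, 1), (3, 1)]
Unfold 2 (reflect across v@1): 4 holes -> [(2, 0), (2, 1), (3, 0), (3, 1)]
Unfold 3 (reflect across v@2): 8 holes -> [(2, 0), (2, 1), (2, 2), (2, 3), (3, 0), (3, 1), (3, 2), (3, 3)]
Unfold 4 (reflect across h@2): 16 holes -> [(0, 0), (0, 1), (0, 2), (0, 3), (1, 0), (1, 1), (1, 2), (1, 3), (2, 0), (2, 1), (2, 2), (2, 3), (3, 0), (3, 1), (3, 2), (3, 3)]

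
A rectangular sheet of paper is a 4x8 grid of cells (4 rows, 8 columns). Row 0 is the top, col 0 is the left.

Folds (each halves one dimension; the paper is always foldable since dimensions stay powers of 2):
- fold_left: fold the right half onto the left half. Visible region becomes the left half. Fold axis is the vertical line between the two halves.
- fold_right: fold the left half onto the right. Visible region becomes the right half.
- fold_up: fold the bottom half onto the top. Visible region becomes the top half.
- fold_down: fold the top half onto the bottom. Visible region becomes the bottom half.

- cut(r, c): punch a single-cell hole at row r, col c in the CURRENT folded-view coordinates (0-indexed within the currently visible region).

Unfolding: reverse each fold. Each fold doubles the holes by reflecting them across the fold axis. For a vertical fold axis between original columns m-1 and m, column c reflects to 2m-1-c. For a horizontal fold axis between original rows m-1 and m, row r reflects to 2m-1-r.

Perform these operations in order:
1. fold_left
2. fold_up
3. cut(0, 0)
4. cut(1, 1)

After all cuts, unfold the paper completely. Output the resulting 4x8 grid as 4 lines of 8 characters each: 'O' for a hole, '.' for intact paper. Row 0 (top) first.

Answer: O......O
.O....O.
.O....O.
O......O

Derivation:
Op 1 fold_left: fold axis v@4; visible region now rows[0,4) x cols[0,4) = 4x4
Op 2 fold_up: fold axis h@2; visible region now rows[0,2) x cols[0,4) = 2x4
Op 3 cut(0, 0): punch at orig (0,0); cuts so far [(0, 0)]; region rows[0,2) x cols[0,4) = 2x4
Op 4 cut(1, 1): punch at orig (1,1); cuts so far [(0, 0), (1, 1)]; region rows[0,2) x cols[0,4) = 2x4
Unfold 1 (reflect across h@2): 4 holes -> [(0, 0), (1, 1), (2, 1), (3, 0)]
Unfold 2 (reflect across v@4): 8 holes -> [(0, 0), (0, 7), (1, 1), (1, 6), (2, 1), (2, 6), (3, 0), (3, 7)]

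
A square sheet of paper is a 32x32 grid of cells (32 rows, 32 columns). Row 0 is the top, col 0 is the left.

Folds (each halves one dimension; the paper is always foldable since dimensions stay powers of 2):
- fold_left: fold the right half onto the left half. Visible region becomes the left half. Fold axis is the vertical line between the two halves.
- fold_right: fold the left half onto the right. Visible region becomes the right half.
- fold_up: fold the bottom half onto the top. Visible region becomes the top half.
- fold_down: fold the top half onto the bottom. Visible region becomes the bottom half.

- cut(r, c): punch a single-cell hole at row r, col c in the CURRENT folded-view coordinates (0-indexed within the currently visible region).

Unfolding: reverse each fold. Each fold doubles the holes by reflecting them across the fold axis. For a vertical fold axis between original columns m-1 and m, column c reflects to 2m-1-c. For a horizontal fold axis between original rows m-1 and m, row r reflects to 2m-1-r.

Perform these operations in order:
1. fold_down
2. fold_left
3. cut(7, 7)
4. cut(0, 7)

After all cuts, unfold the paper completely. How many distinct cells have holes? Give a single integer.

Answer: 8

Derivation:
Op 1 fold_down: fold axis h@16; visible region now rows[16,32) x cols[0,32) = 16x32
Op 2 fold_left: fold axis v@16; visible region now rows[16,32) x cols[0,16) = 16x16
Op 3 cut(7, 7): punch at orig (23,7); cuts so far [(23, 7)]; region rows[16,32) x cols[0,16) = 16x16
Op 4 cut(0, 7): punch at orig (16,7); cuts so far [(16, 7), (23, 7)]; region rows[16,32) x cols[0,16) = 16x16
Unfold 1 (reflect across v@16): 4 holes -> [(16, 7), (16, 24), (23, 7), (23, 24)]
Unfold 2 (reflect across h@16): 8 holes -> [(8, 7), (8, 24), (15, 7), (15, 24), (16, 7), (16, 24), (23, 7), (23, 24)]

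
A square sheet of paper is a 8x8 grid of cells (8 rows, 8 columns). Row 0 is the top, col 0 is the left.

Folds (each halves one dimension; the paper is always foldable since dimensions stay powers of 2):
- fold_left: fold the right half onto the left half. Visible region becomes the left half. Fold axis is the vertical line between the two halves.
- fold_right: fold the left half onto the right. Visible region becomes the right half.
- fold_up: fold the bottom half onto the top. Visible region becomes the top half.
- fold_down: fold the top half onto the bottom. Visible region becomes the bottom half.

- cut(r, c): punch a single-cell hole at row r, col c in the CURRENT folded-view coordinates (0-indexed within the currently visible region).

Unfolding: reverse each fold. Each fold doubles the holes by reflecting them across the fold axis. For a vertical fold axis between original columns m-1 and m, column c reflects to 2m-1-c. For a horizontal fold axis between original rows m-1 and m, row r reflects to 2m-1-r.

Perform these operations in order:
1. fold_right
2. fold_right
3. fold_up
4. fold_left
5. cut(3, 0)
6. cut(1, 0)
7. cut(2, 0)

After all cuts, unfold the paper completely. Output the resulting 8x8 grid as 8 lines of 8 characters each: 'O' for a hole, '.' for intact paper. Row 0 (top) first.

Op 1 fold_right: fold axis v@4; visible region now rows[0,8) x cols[4,8) = 8x4
Op 2 fold_right: fold axis v@6; visible region now rows[0,8) x cols[6,8) = 8x2
Op 3 fold_up: fold axis h@4; visible region now rows[0,4) x cols[6,8) = 4x2
Op 4 fold_left: fold axis v@7; visible region now rows[0,4) x cols[6,7) = 4x1
Op 5 cut(3, 0): punch at orig (3,6); cuts so far [(3, 6)]; region rows[0,4) x cols[6,7) = 4x1
Op 6 cut(1, 0): punch at orig (1,6); cuts so far [(1, 6), (3, 6)]; region rows[0,4) x cols[6,7) = 4x1
Op 7 cut(2, 0): punch at orig (2,6); cuts so far [(1, 6), (2, 6), (3, 6)]; region rows[0,4) x cols[6,7) = 4x1
Unfold 1 (reflect across v@7): 6 holes -> [(1, 6), (1, 7), (2, 6), (2, 7), (3, 6), (3, 7)]
Unfold 2 (reflect across h@4): 12 holes -> [(1, 6), (1, 7), (2, 6), (2, 7), (3, 6), (3, 7), (4, 6), (4, 7), (5, 6), (5, 7), (6, 6), (6, 7)]
Unfold 3 (reflect across v@6): 24 holes -> [(1, 4), (1, 5), (1, 6), (1, 7), (2, 4), (2, 5), (2, 6), (2, 7), (3, 4), (3, 5), (3, 6), (3, 7), (4, 4), (4, 5), (4, 6), (4, 7), (5, 4), (5, 5), (5, 6), (5, 7), (6, 4), (6, 5), (6, 6), (6, 7)]
Unfold 4 (reflect across v@4): 48 holes -> [(1, 0), (1, 1), (1, 2), (1, 3), (1, 4), (1, 5), (1, 6), (1, 7), (2, 0), (2, 1), (2, 2), (2, 3), (2, 4), (2, 5), (2, 6), (2, 7), (3, 0), (3, 1), (3, 2), (3, 3), (3, 4), (3, 5), (3, 6), (3, 7), (4, 0), (4, 1), (4, 2), (4, 3), (4, 4), (4, 5), (4, 6), (4, 7), (5, 0), (5, 1), (5, 2), (5, 3), (5, 4), (5, 5), (5, 6), (5, 7), (6, 0), (6, 1), (6, 2), (6, 3), (6, 4), (6, 5), (6, 6), (6, 7)]

Answer: ........
OOOOOOOO
OOOOOOOO
OOOOOOOO
OOOOOOOO
OOOOOOOO
OOOOOOOO
........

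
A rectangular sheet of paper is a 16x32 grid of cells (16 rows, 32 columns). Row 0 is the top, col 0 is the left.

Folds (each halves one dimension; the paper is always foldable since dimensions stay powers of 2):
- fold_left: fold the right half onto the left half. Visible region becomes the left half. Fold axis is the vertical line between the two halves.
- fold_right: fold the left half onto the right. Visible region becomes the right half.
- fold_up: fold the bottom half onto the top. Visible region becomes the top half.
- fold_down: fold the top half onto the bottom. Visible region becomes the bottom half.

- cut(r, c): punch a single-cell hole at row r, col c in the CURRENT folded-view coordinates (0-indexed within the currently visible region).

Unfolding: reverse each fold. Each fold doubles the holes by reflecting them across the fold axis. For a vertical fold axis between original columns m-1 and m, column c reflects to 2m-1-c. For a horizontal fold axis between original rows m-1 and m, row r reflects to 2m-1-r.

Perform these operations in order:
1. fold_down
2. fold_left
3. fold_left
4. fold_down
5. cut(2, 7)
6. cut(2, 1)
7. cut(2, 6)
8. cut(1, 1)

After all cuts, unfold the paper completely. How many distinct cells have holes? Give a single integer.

Answer: 64

Derivation:
Op 1 fold_down: fold axis h@8; visible region now rows[8,16) x cols[0,32) = 8x32
Op 2 fold_left: fold axis v@16; visible region now rows[8,16) x cols[0,16) = 8x16
Op 3 fold_left: fold axis v@8; visible region now rows[8,16) x cols[0,8) = 8x8
Op 4 fold_down: fold axis h@12; visible region now rows[12,16) x cols[0,8) = 4x8
Op 5 cut(2, 7): punch at orig (14,7); cuts so far [(14, 7)]; region rows[12,16) x cols[0,8) = 4x8
Op 6 cut(2, 1): punch at orig (14,1); cuts so far [(14, 1), (14, 7)]; region rows[12,16) x cols[0,8) = 4x8
Op 7 cut(2, 6): punch at orig (14,6); cuts so far [(14, 1), (14, 6), (14, 7)]; region rows[12,16) x cols[0,8) = 4x8
Op 8 cut(1, 1): punch at orig (13,1); cuts so far [(13, 1), (14, 1), (14, 6), (14, 7)]; region rows[12,16) x cols[0,8) = 4x8
Unfold 1 (reflect across h@12): 8 holes -> [(9, 1), (9, 6), (9, 7), (10, 1), (13, 1), (14, 1), (14, 6), (14, 7)]
Unfold 2 (reflect across v@8): 16 holes -> [(9, 1), (9, 6), (9, 7), (9, 8), (9, 9), (9, 14), (10, 1), (10, 14), (13, 1), (13, 14), (14, 1), (14, 6), (14, 7), (14, 8), (14, 9), (14, 14)]
Unfold 3 (reflect across v@16): 32 holes -> [(9, 1), (9, 6), (9, 7), (9, 8), (9, 9), (9, 14), (9, 17), (9, 22), (9, 23), (9, 24), (9, 25), (9, 30), (10, 1), (10, 14), (10, 17), (10, 30), (13, 1), (13, 14), (13, 17), (13, 30), (14, 1), (14, 6), (14, 7), (14, 8), (14, 9), (14, 14), (14, 17), (14, 22), (14, 23), (14, 24), (14, 25), (14, 30)]
Unfold 4 (reflect across h@8): 64 holes -> [(1, 1), (1, 6), (1, 7), (1, 8), (1, 9), (1, 14), (1, 17), (1, 22), (1, 23), (1, 24), (1, 25), (1, 30), (2, 1), (2, 14), (2, 17), (2, 30), (5, 1), (5, 14), (5, 17), (5, 30), (6, 1), (6, 6), (6, 7), (6, 8), (6, 9), (6, 14), (6, 17), (6, 22), (6, 23), (6, 24), (6, 25), (6, 30), (9, 1), (9, 6), (9, 7), (9, 8), (9, 9), (9, 14), (9, 17), (9, 22), (9, 23), (9, 24), (9, 25), (9, 30), (10, 1), (10, 14), (10, 17), (10, 30), (13, 1), (13, 14), (13, 17), (13, 30), (14, 1), (14, 6), (14, 7), (14, 8), (14, 9), (14, 14), (14, 17), (14, 22), (14, 23), (14, 24), (14, 25), (14, 30)]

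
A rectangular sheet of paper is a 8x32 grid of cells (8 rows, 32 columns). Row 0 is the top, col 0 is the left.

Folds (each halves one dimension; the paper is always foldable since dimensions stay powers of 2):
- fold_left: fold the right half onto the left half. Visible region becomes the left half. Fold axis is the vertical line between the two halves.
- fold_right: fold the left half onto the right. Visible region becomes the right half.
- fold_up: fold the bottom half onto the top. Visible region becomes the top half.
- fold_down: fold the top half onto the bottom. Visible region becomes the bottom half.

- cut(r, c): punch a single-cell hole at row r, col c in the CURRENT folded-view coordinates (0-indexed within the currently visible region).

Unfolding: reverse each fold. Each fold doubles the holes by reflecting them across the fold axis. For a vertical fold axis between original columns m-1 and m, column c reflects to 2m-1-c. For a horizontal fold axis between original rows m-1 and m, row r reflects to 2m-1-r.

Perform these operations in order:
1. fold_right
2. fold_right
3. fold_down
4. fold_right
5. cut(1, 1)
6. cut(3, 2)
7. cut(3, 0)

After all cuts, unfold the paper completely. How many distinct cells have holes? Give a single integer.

Answer: 48

Derivation:
Op 1 fold_right: fold axis v@16; visible region now rows[0,8) x cols[16,32) = 8x16
Op 2 fold_right: fold axis v@24; visible region now rows[0,8) x cols[24,32) = 8x8
Op 3 fold_down: fold axis h@4; visible region now rows[4,8) x cols[24,32) = 4x8
Op 4 fold_right: fold axis v@28; visible region now rows[4,8) x cols[28,32) = 4x4
Op 5 cut(1, 1): punch at orig (5,29); cuts so far [(5, 29)]; region rows[4,8) x cols[28,32) = 4x4
Op 6 cut(3, 2): punch at orig (7,30); cuts so far [(5, 29), (7, 30)]; region rows[4,8) x cols[28,32) = 4x4
Op 7 cut(3, 0): punch at orig (7,28); cuts so far [(5, 29), (7, 28), (7, 30)]; region rows[4,8) x cols[28,32) = 4x4
Unfold 1 (reflect across v@28): 6 holes -> [(5, 26), (5, 29), (7, 25), (7, 27), (7, 28), (7, 30)]
Unfold 2 (reflect across h@4): 12 holes -> [(0, 25), (0, 27), (0, 28), (0, 30), (2, 26), (2, 29), (5, 26), (5, 29), (7, 25), (7, 27), (7, 28), (7, 30)]
Unfold 3 (reflect across v@24): 24 holes -> [(0, 17), (0, 19), (0, 20), (0, 22), (0, 25), (0, 27), (0, 28), (0, 30), (2, 18), (2, 21), (2, 26), (2, 29), (5, 18), (5, 21), (5, 26), (5, 29), (7, 17), (7, 19), (7, 20), (7, 22), (7, 25), (7, 27), (7, 28), (7, 30)]
Unfold 4 (reflect across v@16): 48 holes -> [(0, 1), (0, 3), (0, 4), (0, 6), (0, 9), (0, 11), (0, 12), (0, 14), (0, 17), (0, 19), (0, 20), (0, 22), (0, 25), (0, 27), (0, 28), (0, 30), (2, 2), (2, 5), (2, 10), (2, 13), (2, 18), (2, 21), (2, 26), (2, 29), (5, 2), (5, 5), (5, 10), (5, 13), (5, 18), (5, 21), (5, 26), (5, 29), (7, 1), (7, 3), (7, 4), (7, 6), (7, 9), (7, 11), (7, 12), (7, 14), (7, 17), (7, 19), (7, 20), (7, 22), (7, 25), (7, 27), (7, 28), (7, 30)]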